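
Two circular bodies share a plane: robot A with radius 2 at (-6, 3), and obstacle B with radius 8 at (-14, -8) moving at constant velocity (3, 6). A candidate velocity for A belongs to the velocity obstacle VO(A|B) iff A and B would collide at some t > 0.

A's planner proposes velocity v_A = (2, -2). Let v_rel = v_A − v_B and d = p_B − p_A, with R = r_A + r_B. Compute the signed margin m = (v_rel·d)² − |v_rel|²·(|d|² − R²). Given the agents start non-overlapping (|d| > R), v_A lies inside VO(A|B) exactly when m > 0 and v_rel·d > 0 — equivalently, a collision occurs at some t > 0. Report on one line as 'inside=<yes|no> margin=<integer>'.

d = (-8, -11),  |d|² = 185;  R = 2+8 = 10,  c = 185−10² = 85
v_rel = (-1, -8),  |v_rel|² = 65;  v_rel·d = (-1)·(-8) + (-8)·(-11) = 96
65·t² − 192·t + 85 = 0  ⇒  m = 96² − 65·85 = 3691
m = 3691 > 0,  v_rel·d = 96 > 0  ⇒  inside

inside=yes margin=3691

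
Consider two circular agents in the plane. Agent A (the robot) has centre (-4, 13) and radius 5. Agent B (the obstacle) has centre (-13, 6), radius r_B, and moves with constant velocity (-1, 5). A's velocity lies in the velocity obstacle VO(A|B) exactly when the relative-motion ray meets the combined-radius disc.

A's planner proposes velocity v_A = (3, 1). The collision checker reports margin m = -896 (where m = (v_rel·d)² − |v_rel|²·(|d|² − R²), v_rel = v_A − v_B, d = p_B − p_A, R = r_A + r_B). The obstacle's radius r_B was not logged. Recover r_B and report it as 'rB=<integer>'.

m = -896
d = (-9, -7);  v_rel = (4, -4),  |v_rel|² = 32
v_rel×d = (4)·(-7) − (-4)·(-9) = -64
since m = R²·32 − (-64)²:  R² = (4096 + -896) / 32 = 100
R = √100 = 10  ⇒  r_B = 10 − 5 = 5

rB=5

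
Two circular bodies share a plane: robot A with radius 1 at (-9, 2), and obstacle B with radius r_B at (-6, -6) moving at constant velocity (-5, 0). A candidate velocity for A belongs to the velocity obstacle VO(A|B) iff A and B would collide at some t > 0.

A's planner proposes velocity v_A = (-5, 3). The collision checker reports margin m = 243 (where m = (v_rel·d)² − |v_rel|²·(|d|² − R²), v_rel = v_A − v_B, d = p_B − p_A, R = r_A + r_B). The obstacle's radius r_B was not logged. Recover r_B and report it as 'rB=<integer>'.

m = 243
d = (3, -8);  v_rel = (0, 3),  |v_rel|² = 9
v_rel×d = (0)·(-8) − (3)·(3) = -9
since m = R²·9 − (-9)²:  R² = (81 + 243) / 9 = 36
R = √36 = 6  ⇒  r_B = 6 − 1 = 5

rB=5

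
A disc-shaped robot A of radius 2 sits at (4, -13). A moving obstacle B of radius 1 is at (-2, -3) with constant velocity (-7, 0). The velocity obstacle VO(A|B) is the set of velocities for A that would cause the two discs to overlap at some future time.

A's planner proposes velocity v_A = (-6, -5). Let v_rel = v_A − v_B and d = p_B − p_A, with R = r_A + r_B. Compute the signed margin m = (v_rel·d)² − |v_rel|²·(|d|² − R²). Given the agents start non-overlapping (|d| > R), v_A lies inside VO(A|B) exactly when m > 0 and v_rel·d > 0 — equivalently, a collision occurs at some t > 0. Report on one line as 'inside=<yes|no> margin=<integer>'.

d = (-6, 10),  |d|² = 136;  R = 2+1 = 3,  c = 136−3² = 127
v_rel = (1, -5),  |v_rel|² = 26;  v_rel·d = (1)·(-6) + (-5)·(10) = -56
26·t² + 112·t + 127 = 0  ⇒  m = (-56)² − 26·127 = -166
m = -166 < 0,  v_rel·d = -56 < 0  ⇒  outside

inside=no margin=-166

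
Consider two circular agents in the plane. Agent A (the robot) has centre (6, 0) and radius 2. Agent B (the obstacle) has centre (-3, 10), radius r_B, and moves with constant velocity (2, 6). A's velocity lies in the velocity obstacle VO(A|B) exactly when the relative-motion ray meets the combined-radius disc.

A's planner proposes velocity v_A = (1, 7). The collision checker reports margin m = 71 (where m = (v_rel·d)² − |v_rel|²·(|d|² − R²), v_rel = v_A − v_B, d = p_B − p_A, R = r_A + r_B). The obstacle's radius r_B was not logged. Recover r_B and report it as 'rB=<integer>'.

m = 71
d = (-9, 10);  v_rel = (-1, 1),  |v_rel|² = 2
v_rel×d = (-1)·(10) − (1)·(-9) = -1
since m = R²·2 − (-1)²:  R² = (1 + 71) / 2 = 36
R = √36 = 6  ⇒  r_B = 6 − 2 = 4

rB=4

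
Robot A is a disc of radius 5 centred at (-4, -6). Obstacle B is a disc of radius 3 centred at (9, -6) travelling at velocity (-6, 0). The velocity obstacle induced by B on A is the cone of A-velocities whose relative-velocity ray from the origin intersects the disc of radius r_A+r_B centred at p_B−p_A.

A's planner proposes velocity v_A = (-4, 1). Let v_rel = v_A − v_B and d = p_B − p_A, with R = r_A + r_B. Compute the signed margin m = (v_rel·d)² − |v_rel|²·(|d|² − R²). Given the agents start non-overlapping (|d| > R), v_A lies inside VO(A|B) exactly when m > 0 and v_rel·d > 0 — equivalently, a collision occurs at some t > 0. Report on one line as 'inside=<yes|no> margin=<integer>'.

d = (13, 0),  |d|² = 169;  R = 5+3 = 8,  c = 169−8² = 105
v_rel = (2, 1),  |v_rel|² = 5;  v_rel·d = (2)·(13) + (1)·(0) = 26
5·t² − 52·t + 105 = 0  ⇒  m = 26² − 5·105 = 151
m = 151 > 0,  v_rel·d = 26 > 0  ⇒  inside

inside=yes margin=151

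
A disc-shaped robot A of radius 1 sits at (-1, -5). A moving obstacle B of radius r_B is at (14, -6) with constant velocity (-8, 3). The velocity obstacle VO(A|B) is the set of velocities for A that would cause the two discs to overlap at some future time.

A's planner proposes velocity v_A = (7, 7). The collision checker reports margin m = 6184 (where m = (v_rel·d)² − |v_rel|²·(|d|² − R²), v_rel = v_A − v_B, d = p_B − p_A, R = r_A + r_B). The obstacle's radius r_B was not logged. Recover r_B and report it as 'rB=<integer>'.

m = 6184
d = (15, -1);  v_rel = (15, 4),  |v_rel|² = 241
v_rel×d = (15)·(-1) − (4)·(15) = -75
since m = R²·241 − (-75)²:  R² = (5625 + 6184) / 241 = 49
R = √49 = 7  ⇒  r_B = 7 − 1 = 6

rB=6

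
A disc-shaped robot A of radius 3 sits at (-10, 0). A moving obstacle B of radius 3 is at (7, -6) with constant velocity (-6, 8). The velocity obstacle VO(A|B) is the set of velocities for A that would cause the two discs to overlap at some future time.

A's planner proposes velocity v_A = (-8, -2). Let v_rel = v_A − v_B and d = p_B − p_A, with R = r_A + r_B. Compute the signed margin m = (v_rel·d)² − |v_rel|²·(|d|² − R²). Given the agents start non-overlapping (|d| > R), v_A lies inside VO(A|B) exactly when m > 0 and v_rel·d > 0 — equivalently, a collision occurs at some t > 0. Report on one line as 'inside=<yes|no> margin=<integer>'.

d = (17, -6),  |d|² = 325;  R = 3+3 = 6,  c = 325−6² = 289
v_rel = (-2, -10),  |v_rel|² = 104;  v_rel·d = (-2)·(17) + (-10)·(-6) = 26
104·t² − 52·t + 289 = 0  ⇒  m = 26² − 104·289 = -29380
m = -29380 < 0,  v_rel·d = 26 > 0  ⇒  outside

inside=no margin=-29380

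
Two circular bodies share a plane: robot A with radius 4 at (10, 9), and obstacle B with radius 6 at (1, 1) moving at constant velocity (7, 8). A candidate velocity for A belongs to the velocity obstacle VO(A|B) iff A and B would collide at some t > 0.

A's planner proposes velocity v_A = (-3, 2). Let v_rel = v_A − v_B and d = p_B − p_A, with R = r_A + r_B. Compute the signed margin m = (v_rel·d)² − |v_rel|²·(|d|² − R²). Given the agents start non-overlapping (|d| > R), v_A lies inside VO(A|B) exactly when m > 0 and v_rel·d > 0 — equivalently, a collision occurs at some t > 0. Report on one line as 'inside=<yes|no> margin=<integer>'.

d = (-9, -8),  |d|² = 145;  R = 4+6 = 10,  c = 145−10² = 45
v_rel = (-10, -6),  |v_rel|² = 136;  v_rel·d = (-10)·(-9) + (-6)·(-8) = 138
136·t² − 276·t + 45 = 0  ⇒  m = 138² − 136·45 = 12924
m = 12924 > 0,  v_rel·d = 138 > 0  ⇒  inside

inside=yes margin=12924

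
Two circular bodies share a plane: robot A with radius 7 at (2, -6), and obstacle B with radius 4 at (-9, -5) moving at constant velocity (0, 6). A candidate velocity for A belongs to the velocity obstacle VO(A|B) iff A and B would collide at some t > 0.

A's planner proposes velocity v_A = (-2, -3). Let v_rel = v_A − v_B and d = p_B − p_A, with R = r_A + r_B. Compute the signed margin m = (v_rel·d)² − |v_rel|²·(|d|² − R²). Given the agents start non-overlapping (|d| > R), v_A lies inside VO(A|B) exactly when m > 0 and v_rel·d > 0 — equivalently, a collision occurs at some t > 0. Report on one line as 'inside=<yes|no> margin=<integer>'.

d = (-11, 1),  |d|² = 122;  R = 7+4 = 11,  c = 122−11² = 1
v_rel = (-2, -9),  |v_rel|² = 85;  v_rel·d = (-2)·(-11) + (-9)·(1) = 13
85·t² − 26·t + 1 = 0  ⇒  m = 13² − 85·1 = 84
m = 84 > 0,  v_rel·d = 13 > 0  ⇒  inside

inside=yes margin=84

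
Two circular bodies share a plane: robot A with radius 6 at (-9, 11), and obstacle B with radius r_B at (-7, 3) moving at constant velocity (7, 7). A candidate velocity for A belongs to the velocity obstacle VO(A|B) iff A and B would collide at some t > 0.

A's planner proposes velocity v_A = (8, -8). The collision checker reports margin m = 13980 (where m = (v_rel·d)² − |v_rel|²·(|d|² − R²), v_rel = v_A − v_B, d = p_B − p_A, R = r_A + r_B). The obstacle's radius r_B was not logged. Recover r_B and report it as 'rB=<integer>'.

m = 13980
d = (2, -8);  v_rel = (1, -15),  |v_rel|² = 226
v_rel×d = (1)·(-8) − (-15)·(2) = 22
since m = R²·226 − 22²:  R² = (484 + 13980) / 226 = 64
R = √64 = 8  ⇒  r_B = 8 − 6 = 2

rB=2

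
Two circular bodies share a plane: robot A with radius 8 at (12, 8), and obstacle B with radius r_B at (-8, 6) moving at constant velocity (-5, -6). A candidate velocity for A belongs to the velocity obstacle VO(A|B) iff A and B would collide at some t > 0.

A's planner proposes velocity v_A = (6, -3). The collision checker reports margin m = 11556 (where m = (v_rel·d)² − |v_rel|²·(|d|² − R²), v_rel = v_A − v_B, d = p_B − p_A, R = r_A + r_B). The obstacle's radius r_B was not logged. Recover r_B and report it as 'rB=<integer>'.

m = 11556
d = (-20, -2);  v_rel = (11, 3),  |v_rel|² = 130
v_rel×d = (11)·(-2) − (3)·(-20) = 38
since m = R²·130 − 38²:  R² = (1444 + 11556) / 130 = 100
R = √100 = 10  ⇒  r_B = 10 − 8 = 2

rB=2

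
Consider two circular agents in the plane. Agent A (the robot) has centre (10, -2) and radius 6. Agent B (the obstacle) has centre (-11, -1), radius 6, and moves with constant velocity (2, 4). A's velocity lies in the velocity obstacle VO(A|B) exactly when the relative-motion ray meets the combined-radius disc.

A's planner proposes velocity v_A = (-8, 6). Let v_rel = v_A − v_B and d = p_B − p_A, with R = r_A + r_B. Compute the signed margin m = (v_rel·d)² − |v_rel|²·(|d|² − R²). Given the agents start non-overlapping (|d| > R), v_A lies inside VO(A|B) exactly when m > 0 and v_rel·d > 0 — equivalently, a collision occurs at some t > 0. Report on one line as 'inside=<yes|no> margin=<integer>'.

d = (-21, 1),  |d|² = 442;  R = 6+6 = 12,  c = 442−12² = 298
v_rel = (-10, 2),  |v_rel|² = 104;  v_rel·d = (-10)·(-21) + (2)·(1) = 212
104·t² − 424·t + 298 = 0  ⇒  m = 212² − 104·298 = 13952
m = 13952 > 0,  v_rel·d = 212 > 0  ⇒  inside

inside=yes margin=13952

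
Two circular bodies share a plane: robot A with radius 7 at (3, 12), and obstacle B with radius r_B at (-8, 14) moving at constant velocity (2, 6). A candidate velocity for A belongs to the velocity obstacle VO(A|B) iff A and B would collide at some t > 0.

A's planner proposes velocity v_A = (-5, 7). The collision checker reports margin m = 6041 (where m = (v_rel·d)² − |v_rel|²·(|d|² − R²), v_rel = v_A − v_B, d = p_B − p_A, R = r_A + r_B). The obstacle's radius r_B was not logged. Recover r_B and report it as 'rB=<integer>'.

m = 6041
d = (-11, 2);  v_rel = (-7, 1),  |v_rel|² = 50
v_rel×d = (-7)·(2) − (1)·(-11) = -3
since m = R²·50 − (-3)²:  R² = (9 + 6041) / 50 = 121
R = √121 = 11  ⇒  r_B = 11 − 7 = 4

rB=4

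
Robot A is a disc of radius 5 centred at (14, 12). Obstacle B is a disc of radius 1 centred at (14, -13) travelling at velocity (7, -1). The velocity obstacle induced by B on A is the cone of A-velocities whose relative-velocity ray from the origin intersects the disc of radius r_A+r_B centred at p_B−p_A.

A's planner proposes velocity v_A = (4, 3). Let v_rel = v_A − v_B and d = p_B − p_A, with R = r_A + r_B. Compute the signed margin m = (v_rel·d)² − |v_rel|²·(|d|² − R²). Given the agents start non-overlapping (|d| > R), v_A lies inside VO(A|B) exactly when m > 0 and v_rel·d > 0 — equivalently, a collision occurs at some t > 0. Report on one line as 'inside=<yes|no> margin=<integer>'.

d = (0, -25),  |d|² = 625;  R = 5+1 = 6,  c = 625−6² = 589
v_rel = (-3, 4),  |v_rel|² = 25;  v_rel·d = (-3)·(0) + (4)·(-25) = -100
25·t² + 200·t + 589 = 0  ⇒  m = (-100)² − 25·589 = -4725
m = -4725 < 0,  v_rel·d = -100 < 0  ⇒  outside

inside=no margin=-4725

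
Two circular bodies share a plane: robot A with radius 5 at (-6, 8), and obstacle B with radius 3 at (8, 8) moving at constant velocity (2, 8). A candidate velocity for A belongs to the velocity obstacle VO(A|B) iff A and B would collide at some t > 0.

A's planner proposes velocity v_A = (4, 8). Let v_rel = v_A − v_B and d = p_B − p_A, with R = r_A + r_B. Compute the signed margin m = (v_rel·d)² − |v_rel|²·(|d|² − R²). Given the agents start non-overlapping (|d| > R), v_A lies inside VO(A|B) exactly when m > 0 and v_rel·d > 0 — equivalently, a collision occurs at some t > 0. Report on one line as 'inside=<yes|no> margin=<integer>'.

d = (14, 0),  |d|² = 196;  R = 5+3 = 8,  c = 196−8² = 132
v_rel = (2, 0),  |v_rel|² = 4;  v_rel·d = (2)·(14) + (0)·(0) = 28
4·t² − 56·t + 132 = 0  ⇒  m = 28² − 4·132 = 256
m = 256 > 0,  v_rel·d = 28 > 0  ⇒  inside

inside=yes margin=256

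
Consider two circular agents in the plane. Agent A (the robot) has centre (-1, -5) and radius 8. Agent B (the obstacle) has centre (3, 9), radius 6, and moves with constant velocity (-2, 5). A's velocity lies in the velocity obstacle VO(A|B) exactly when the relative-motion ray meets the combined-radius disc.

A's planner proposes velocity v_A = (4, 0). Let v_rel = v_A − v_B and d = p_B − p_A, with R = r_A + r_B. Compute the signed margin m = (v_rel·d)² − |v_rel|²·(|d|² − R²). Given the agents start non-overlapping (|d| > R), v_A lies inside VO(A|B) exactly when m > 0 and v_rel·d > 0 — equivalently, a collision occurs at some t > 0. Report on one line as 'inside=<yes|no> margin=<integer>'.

d = (4, 14),  |d|² = 212;  R = 8+6 = 14,  c = 212−14² = 16
v_rel = (6, -5),  |v_rel|² = 61;  v_rel·d = (6)·(4) + (-5)·(14) = -46
61·t² + 92·t + 16 = 0  ⇒  m = (-46)² − 61·16 = 1140
m = 1140 > 0,  v_rel·d = -46 < 0  ⇒  outside

inside=no margin=1140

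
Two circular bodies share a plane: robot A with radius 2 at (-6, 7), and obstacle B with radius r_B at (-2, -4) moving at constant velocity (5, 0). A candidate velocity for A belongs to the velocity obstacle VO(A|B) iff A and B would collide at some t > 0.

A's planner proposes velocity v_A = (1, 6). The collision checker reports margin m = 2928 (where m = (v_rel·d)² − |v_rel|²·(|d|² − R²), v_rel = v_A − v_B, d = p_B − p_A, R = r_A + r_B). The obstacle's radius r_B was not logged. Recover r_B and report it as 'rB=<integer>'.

m = 2928
d = (4, -11);  v_rel = (-4, 6),  |v_rel|² = 52
v_rel×d = (-4)·(-11) − (6)·(4) = 20
since m = R²·52 − 20²:  R² = (400 + 2928) / 52 = 64
R = √64 = 8  ⇒  r_B = 8 − 2 = 6

rB=6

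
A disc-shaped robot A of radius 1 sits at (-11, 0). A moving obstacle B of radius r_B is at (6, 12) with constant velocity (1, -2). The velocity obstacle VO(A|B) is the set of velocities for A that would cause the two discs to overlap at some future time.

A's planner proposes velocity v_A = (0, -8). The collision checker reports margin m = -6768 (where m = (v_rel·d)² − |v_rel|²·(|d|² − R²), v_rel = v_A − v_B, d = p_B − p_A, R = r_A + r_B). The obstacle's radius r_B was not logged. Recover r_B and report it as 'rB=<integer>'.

m = -6768
d = (17, 12);  v_rel = (-1, -6),  |v_rel|² = 37
v_rel×d = (-1)·(12) − (-6)·(17) = 90
since m = R²·37 − 90²:  R² = (8100 + -6768) / 37 = 36
R = √36 = 6  ⇒  r_B = 6 − 1 = 5

rB=5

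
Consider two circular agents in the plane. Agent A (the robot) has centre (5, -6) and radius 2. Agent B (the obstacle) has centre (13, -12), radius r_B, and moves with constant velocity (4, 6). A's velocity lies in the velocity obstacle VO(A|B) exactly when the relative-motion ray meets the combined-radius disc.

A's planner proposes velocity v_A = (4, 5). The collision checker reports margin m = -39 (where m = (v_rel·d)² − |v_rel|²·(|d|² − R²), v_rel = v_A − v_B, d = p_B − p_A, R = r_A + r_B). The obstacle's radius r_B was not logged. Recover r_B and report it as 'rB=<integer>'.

m = -39
d = (8, -6);  v_rel = (0, -1),  |v_rel|² = 1
v_rel×d = (0)·(-6) − (-1)·(8) = 8
since m = R²·1 − 8²:  R² = (64 + -39) / 1 = 25
R = √25 = 5  ⇒  r_B = 5 − 2 = 3

rB=3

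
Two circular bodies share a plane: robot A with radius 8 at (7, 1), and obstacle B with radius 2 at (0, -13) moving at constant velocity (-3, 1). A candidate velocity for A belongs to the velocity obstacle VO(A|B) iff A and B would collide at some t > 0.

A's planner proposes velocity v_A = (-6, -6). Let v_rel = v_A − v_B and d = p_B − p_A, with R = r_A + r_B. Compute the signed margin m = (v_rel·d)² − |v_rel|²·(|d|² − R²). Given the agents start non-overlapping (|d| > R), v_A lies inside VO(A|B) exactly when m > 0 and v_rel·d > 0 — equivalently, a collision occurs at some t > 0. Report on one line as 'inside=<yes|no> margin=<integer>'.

d = (-7, -14),  |d|² = 245;  R = 8+2 = 10,  c = 245−10² = 145
v_rel = (-3, -7),  |v_rel|² = 58;  v_rel·d = (-3)·(-7) + (-7)·(-14) = 119
58·t² − 238·t + 145 = 0  ⇒  m = 119² − 58·145 = 5751
m = 5751 > 0,  v_rel·d = 119 > 0  ⇒  inside

inside=yes margin=5751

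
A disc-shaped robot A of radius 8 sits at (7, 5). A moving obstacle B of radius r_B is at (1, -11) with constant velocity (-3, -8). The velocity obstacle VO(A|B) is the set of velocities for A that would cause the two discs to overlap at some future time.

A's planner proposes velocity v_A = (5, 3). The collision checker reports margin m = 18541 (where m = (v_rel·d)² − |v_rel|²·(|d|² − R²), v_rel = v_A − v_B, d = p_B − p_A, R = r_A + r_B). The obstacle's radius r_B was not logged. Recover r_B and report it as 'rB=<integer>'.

m = 18541
d = (-6, -16);  v_rel = (8, 11),  |v_rel|² = 185
v_rel×d = (8)·(-16) − (11)·(-6) = -62
since m = R²·185 − (-62)²:  R² = (3844 + 18541) / 185 = 121
R = √121 = 11  ⇒  r_B = 11 − 8 = 3

rB=3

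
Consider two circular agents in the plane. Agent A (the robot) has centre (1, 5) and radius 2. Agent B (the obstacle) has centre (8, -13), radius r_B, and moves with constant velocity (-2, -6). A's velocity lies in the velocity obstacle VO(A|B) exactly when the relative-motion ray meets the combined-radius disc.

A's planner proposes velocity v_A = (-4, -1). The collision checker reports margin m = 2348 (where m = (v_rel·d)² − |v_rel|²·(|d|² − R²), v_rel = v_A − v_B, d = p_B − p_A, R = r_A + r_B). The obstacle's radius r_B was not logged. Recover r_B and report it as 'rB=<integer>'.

m = 2348
d = (7, -18);  v_rel = (-2, 5),  |v_rel|² = 29
v_rel×d = (-2)·(-18) − (5)·(7) = 1
since m = R²·29 − 1²:  R² = (1 + 2348) / 29 = 81
R = √81 = 9  ⇒  r_B = 9 − 2 = 7

rB=7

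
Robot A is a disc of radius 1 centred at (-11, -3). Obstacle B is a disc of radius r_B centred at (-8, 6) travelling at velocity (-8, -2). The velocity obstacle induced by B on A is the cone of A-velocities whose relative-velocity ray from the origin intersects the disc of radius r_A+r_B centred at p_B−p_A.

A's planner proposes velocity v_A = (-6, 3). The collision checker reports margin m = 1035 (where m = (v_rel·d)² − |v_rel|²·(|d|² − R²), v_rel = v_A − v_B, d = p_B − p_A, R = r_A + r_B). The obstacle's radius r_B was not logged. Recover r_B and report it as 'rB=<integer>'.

m = 1035
d = (3, 9);  v_rel = (2, 5),  |v_rel|² = 29
v_rel×d = (2)·(9) − (5)·(3) = 3
since m = R²·29 − 3²:  R² = (9 + 1035) / 29 = 36
R = √36 = 6  ⇒  r_B = 6 − 1 = 5

rB=5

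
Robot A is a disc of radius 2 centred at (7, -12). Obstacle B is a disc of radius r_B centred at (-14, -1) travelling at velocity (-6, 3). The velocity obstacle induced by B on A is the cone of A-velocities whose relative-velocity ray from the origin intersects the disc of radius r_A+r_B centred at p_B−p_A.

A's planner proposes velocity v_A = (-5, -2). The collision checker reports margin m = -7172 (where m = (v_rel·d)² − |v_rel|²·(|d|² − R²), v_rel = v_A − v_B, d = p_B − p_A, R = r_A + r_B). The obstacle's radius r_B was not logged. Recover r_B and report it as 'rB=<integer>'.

m = -7172
d = (-21, 11);  v_rel = (1, -5),  |v_rel|² = 26
v_rel×d = (1)·(11) − (-5)·(-21) = -94
since m = R²·26 − (-94)²:  R² = (8836 + -7172) / 26 = 64
R = √64 = 8  ⇒  r_B = 8 − 2 = 6

rB=6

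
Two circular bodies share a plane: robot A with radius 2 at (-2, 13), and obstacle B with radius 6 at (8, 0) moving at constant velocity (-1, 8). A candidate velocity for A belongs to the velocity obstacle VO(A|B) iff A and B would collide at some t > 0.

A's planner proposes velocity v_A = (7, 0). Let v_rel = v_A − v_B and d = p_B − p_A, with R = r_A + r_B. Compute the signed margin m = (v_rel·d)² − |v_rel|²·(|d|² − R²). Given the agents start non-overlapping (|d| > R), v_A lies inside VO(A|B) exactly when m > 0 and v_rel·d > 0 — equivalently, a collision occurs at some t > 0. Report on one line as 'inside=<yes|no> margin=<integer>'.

d = (10, -13),  |d|² = 269;  R = 2+6 = 8,  c = 269−8² = 205
v_rel = (8, -8),  |v_rel|² = 128;  v_rel·d = (8)·(10) + (-8)·(-13) = 184
128·t² − 368·t + 205 = 0  ⇒  m = 184² − 128·205 = 7616
m = 7616 > 0,  v_rel·d = 184 > 0  ⇒  inside

inside=yes margin=7616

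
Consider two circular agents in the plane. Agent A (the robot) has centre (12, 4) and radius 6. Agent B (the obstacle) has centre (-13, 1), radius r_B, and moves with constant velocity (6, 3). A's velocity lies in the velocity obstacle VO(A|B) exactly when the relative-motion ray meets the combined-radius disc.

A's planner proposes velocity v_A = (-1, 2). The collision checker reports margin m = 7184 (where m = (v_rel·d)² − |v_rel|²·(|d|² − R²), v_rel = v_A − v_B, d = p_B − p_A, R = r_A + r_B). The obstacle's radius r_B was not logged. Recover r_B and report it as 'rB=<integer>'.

m = 7184
d = (-25, -3);  v_rel = (-7, -1),  |v_rel|² = 50
v_rel×d = (-7)·(-3) − (-1)·(-25) = -4
since m = R²·50 − (-4)²:  R² = (16 + 7184) / 50 = 144
R = √144 = 12  ⇒  r_B = 12 − 6 = 6

rB=6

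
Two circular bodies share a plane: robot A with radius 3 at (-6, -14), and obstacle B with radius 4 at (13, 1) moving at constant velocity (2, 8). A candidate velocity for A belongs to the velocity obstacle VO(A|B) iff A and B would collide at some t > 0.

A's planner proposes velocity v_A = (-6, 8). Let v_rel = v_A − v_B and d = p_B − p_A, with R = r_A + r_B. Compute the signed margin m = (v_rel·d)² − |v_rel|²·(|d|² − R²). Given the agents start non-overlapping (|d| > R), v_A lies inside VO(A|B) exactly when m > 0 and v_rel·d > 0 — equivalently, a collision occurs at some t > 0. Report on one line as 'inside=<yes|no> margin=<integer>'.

d = (19, 15),  |d|² = 586;  R = 3+4 = 7,  c = 586−7² = 537
v_rel = (-8, 0),  |v_rel|² = 64;  v_rel·d = (-8)·(19) + (0)·(15) = -152
64·t² + 304·t + 537 = 0  ⇒  m = (-152)² − 64·537 = -11264
m = -11264 < 0,  v_rel·d = -152 < 0  ⇒  outside

inside=no margin=-11264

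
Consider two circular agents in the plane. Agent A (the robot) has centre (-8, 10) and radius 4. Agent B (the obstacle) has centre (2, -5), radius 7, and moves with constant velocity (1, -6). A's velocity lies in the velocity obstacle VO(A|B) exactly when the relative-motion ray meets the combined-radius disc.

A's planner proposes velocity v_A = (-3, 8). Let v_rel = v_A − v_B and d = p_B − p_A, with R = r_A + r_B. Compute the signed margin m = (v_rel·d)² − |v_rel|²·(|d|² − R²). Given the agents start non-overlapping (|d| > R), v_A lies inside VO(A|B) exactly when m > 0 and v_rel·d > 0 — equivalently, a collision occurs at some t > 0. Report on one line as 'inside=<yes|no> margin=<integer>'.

d = (10, -15),  |d|² = 325;  R = 4+7 = 11,  c = 325−11² = 204
v_rel = (-4, 14),  |v_rel|² = 212;  v_rel·d = (-4)·(10) + (14)·(-15) = -250
212·t² + 500·t + 204 = 0  ⇒  m = (-250)² − 212·204 = 19252
m = 19252 > 0,  v_rel·d = -250 < 0  ⇒  outside

inside=no margin=19252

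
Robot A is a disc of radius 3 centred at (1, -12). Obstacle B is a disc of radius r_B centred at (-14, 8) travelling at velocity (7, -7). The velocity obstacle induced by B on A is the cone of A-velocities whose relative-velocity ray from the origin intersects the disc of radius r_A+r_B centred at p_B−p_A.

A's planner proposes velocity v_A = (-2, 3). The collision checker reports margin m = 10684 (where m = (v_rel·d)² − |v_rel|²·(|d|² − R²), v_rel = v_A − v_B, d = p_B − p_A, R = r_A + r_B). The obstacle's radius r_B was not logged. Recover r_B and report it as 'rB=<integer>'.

m = 10684
d = (-15, 20);  v_rel = (-9, 10),  |v_rel|² = 181
v_rel×d = (-9)·(20) − (10)·(-15) = -30
since m = R²·181 − (-30)²:  R² = (900 + 10684) / 181 = 64
R = √64 = 8  ⇒  r_B = 8 − 3 = 5

rB=5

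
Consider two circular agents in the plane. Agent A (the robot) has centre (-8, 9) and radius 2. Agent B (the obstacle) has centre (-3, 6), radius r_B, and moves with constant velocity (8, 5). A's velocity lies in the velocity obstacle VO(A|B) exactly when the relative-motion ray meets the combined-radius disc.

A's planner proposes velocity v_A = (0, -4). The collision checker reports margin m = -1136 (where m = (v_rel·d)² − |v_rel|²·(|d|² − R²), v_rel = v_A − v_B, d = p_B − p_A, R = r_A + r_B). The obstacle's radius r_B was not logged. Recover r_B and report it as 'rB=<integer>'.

m = -1136
d = (5, -3);  v_rel = (-8, -9),  |v_rel|² = 145
v_rel×d = (-8)·(-3) − (-9)·(5) = 69
since m = R²·145 − 69²:  R² = (4761 + -1136) / 145 = 25
R = √25 = 5  ⇒  r_B = 5 − 2 = 3

rB=3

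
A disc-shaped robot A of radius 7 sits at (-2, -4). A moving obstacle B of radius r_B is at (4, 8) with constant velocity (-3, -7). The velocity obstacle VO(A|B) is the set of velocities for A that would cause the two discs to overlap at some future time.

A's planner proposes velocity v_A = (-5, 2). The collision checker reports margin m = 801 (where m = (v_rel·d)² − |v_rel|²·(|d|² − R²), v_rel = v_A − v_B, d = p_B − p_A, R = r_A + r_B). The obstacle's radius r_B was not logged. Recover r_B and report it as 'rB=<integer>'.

m = 801
d = (6, 12);  v_rel = (-2, 9),  |v_rel|² = 85
v_rel×d = (-2)·(12) − (9)·(6) = -78
since m = R²·85 − (-78)²:  R² = (6084 + 801) / 85 = 81
R = √81 = 9  ⇒  r_B = 9 − 7 = 2

rB=2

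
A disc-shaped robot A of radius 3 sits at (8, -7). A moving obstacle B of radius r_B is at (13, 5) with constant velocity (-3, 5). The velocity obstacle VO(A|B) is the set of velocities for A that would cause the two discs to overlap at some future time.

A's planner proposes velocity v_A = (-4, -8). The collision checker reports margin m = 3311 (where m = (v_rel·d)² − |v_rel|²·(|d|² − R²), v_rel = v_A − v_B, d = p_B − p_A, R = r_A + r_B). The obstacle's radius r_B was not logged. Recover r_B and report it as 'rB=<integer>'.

m = 3311
d = (5, 12);  v_rel = (-1, -13),  |v_rel|² = 170
v_rel×d = (-1)·(12) − (-13)·(5) = 53
since m = R²·170 − 53²:  R² = (2809 + 3311) / 170 = 36
R = √36 = 6  ⇒  r_B = 6 − 3 = 3

rB=3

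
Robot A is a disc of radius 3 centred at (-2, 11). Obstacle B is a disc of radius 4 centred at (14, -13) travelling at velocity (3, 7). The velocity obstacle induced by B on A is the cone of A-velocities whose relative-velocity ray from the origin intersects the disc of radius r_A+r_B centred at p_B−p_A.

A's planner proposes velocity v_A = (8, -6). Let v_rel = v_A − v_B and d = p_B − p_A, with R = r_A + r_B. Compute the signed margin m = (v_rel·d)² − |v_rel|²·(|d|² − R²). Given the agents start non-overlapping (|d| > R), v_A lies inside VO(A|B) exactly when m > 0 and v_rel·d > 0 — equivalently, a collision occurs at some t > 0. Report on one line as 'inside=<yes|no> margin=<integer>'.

d = (16, -24),  |d|² = 832;  R = 3+4 = 7,  c = 832−7² = 783
v_rel = (5, -13),  |v_rel|² = 194;  v_rel·d = (5)·(16) + (-13)·(-24) = 392
194·t² − 784·t + 783 = 0  ⇒  m = 392² − 194·783 = 1762
m = 1762 > 0,  v_rel·d = 392 > 0  ⇒  inside

inside=yes margin=1762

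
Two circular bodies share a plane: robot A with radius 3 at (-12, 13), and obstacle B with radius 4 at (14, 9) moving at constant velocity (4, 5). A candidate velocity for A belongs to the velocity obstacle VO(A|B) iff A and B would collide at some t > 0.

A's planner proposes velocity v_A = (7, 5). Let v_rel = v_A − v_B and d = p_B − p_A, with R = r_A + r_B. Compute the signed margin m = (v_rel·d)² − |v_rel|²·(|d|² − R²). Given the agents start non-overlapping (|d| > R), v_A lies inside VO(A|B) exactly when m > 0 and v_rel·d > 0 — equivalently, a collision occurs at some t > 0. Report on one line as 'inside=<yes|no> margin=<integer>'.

d = (26, -4),  |d|² = 692;  R = 3+4 = 7,  c = 692−7² = 643
v_rel = (3, 0),  |v_rel|² = 9;  v_rel·d = (3)·(26) + (0)·(-4) = 78
9·t² − 156·t + 643 = 0  ⇒  m = 78² − 9·643 = 297
m = 297 > 0,  v_rel·d = 78 > 0  ⇒  inside

inside=yes margin=297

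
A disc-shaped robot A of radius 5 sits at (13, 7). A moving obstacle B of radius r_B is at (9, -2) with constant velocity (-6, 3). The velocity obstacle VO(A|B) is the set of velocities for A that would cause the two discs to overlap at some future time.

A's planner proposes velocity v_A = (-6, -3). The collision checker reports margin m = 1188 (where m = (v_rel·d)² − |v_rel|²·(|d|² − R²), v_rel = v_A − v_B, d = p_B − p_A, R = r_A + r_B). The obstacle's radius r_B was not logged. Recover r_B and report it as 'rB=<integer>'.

m = 1188
d = (-4, -9);  v_rel = (0, -6),  |v_rel|² = 36
v_rel×d = (0)·(-9) − (-6)·(-4) = -24
since m = R²·36 − (-24)²:  R² = (576 + 1188) / 36 = 49
R = √49 = 7  ⇒  r_B = 7 − 5 = 2

rB=2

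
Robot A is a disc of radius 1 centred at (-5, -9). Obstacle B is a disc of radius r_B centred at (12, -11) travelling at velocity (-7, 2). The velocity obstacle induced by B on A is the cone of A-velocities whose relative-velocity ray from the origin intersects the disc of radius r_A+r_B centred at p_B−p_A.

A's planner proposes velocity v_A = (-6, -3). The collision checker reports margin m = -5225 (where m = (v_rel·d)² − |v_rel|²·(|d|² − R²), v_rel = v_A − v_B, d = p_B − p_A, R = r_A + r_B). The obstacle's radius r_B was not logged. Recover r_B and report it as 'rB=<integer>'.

m = -5225
d = (17, -2);  v_rel = (1, -5),  |v_rel|² = 26
v_rel×d = (1)·(-2) − (-5)·(17) = 83
since m = R²·26 − 83²:  R² = (6889 + -5225) / 26 = 64
R = √64 = 8  ⇒  r_B = 8 − 1 = 7

rB=7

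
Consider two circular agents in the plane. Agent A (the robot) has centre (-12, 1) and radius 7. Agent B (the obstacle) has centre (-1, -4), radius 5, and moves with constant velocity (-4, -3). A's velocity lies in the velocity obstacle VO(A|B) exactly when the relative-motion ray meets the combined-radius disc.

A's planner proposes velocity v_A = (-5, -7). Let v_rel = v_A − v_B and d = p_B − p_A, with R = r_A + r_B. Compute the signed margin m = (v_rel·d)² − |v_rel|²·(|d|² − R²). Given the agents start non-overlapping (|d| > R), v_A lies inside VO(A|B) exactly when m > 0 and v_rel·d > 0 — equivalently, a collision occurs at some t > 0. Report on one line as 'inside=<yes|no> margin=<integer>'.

d = (11, -5),  |d|² = 146;  R = 7+5 = 12,  c = 146−12² = 2
v_rel = (-1, -4),  |v_rel|² = 17;  v_rel·d = (-1)·(11) + (-4)·(-5) = 9
17·t² − 18·t + 2 = 0  ⇒  m = 9² − 17·2 = 47
m = 47 > 0,  v_rel·d = 9 > 0  ⇒  inside

inside=yes margin=47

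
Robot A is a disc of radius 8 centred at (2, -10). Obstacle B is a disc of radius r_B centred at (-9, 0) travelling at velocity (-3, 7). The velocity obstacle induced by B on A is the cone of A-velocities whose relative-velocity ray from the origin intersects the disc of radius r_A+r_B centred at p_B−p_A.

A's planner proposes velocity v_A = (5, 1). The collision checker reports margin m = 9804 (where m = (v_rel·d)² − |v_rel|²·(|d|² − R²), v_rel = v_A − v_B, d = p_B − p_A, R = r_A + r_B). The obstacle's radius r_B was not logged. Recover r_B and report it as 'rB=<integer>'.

m = 9804
d = (-11, 10);  v_rel = (8, -6),  |v_rel|² = 100
v_rel×d = (8)·(10) − (-6)·(-11) = 14
since m = R²·100 − 14²:  R² = (196 + 9804) / 100 = 100
R = √100 = 10  ⇒  r_B = 10 − 8 = 2

rB=2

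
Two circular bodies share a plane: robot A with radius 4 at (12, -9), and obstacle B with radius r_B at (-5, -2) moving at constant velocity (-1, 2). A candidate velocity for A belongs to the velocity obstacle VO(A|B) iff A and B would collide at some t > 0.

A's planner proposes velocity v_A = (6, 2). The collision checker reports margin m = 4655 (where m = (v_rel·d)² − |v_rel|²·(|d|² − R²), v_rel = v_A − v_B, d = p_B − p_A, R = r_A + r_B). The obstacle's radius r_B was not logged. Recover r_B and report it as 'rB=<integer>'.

m = 4655
d = (-17, 7);  v_rel = (7, 0),  |v_rel|² = 49
v_rel×d = (7)·(7) − (0)·(-17) = 49
since m = R²·49 − 49²:  R² = (2401 + 4655) / 49 = 144
R = √144 = 12  ⇒  r_B = 12 − 4 = 8

rB=8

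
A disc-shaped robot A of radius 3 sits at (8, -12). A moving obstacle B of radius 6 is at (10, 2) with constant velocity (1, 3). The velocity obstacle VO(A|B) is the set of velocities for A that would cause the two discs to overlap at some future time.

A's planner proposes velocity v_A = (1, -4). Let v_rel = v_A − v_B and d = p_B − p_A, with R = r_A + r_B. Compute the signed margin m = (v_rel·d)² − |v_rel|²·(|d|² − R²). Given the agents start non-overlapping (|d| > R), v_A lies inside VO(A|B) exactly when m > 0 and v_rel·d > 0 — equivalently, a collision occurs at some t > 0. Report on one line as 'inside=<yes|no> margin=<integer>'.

d = (2, 14),  |d|² = 200;  R = 3+6 = 9,  c = 200−9² = 119
v_rel = (0, -7),  |v_rel|² = 49;  v_rel·d = (0)·(2) + (-7)·(14) = -98
49·t² + 196·t + 119 = 0  ⇒  m = (-98)² − 49·119 = 3773
m = 3773 > 0,  v_rel·d = -98 < 0  ⇒  outside

inside=no margin=3773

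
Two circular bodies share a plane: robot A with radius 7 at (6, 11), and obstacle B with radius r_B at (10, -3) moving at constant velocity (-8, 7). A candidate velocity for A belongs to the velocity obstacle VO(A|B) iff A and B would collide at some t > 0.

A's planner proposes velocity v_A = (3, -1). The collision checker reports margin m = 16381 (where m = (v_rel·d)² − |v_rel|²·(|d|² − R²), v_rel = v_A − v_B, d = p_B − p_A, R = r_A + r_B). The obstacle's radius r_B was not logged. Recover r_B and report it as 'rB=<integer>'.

m = 16381
d = (4, -14);  v_rel = (11, -8),  |v_rel|² = 185
v_rel×d = (11)·(-14) − (-8)·(4) = -122
since m = R²·185 − (-122)²:  R² = (14884 + 16381) / 185 = 169
R = √169 = 13  ⇒  r_B = 13 − 7 = 6

rB=6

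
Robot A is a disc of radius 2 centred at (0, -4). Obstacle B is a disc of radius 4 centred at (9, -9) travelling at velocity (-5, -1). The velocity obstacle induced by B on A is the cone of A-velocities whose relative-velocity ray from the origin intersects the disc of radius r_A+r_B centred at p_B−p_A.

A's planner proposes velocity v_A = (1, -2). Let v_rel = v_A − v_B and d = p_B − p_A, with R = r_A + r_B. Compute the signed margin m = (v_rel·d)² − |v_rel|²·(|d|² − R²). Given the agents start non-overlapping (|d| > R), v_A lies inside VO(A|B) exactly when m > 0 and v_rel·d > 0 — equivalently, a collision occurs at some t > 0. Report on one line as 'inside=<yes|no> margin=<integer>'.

d = (9, -5),  |d|² = 106;  R = 2+4 = 6,  c = 106−6² = 70
v_rel = (6, -1),  |v_rel|² = 37;  v_rel·d = (6)·(9) + (-1)·(-5) = 59
37·t² − 118·t + 70 = 0  ⇒  m = 59² − 37·70 = 891
m = 891 > 0,  v_rel·d = 59 > 0  ⇒  inside

inside=yes margin=891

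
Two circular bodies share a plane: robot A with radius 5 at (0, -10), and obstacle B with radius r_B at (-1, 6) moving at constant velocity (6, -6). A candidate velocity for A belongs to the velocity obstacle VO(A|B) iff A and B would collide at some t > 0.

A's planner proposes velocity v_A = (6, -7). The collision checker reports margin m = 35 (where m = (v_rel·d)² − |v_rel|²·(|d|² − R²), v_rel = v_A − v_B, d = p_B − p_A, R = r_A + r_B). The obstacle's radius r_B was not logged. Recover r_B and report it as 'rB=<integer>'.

m = 35
d = (-1, 16);  v_rel = (0, -1),  |v_rel|² = 1
v_rel×d = (0)·(16) − (-1)·(-1) = -1
since m = R²·1 − (-1)²:  R² = (1 + 35) / 1 = 36
R = √36 = 6  ⇒  r_B = 6 − 5 = 1

rB=1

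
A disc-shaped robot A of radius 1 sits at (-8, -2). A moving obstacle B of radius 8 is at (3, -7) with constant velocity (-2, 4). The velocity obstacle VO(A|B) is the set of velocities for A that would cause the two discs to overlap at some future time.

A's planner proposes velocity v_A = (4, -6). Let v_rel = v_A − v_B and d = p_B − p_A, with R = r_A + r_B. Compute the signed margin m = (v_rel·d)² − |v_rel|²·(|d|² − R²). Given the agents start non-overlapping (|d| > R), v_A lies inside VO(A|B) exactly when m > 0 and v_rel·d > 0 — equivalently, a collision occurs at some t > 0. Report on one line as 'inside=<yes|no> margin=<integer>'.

d = (11, -5),  |d|² = 146;  R = 1+8 = 9,  c = 146−9² = 65
v_rel = (6, -10),  |v_rel|² = 136;  v_rel·d = (6)·(11) + (-10)·(-5) = 116
136·t² − 232·t + 65 = 0  ⇒  m = 116² − 136·65 = 4616
m = 4616 > 0,  v_rel·d = 116 > 0  ⇒  inside

inside=yes margin=4616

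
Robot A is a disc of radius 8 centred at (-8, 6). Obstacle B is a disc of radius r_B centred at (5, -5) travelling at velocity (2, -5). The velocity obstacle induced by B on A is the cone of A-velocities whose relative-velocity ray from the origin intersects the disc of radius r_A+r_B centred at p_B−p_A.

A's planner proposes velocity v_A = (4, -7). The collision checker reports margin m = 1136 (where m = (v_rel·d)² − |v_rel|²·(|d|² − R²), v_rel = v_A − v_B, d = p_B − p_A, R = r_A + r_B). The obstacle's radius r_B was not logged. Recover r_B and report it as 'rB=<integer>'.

m = 1136
d = (13, -11);  v_rel = (2, -2),  |v_rel|² = 8
v_rel×d = (2)·(-11) − (-2)·(13) = 4
since m = R²·8 − 4²:  R² = (16 + 1136) / 8 = 144
R = √144 = 12  ⇒  r_B = 12 − 8 = 4

rB=4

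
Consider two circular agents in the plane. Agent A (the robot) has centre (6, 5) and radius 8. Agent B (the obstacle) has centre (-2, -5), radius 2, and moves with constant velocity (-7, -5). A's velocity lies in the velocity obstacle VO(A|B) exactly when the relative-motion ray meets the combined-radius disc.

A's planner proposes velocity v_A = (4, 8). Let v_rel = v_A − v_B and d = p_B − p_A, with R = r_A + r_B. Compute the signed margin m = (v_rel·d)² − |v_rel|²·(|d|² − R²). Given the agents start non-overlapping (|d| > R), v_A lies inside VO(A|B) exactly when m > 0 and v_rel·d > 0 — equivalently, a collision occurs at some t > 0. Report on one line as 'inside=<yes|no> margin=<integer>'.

d = (-8, -10),  |d|² = 164;  R = 8+2 = 10,  c = 164−10² = 64
v_rel = (11, 13),  |v_rel|² = 290;  v_rel·d = (11)·(-8) + (13)·(-10) = -218
290·t² + 436·t + 64 = 0  ⇒  m = (-218)² − 290·64 = 28964
m = 28964 > 0,  v_rel·d = -218 < 0  ⇒  outside

inside=no margin=28964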